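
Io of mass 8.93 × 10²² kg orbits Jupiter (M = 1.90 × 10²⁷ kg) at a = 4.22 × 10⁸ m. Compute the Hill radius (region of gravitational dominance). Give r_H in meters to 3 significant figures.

r_H ≈ a (m/3M)^(1/3)
    = (4.22 × 10⁸) × (8.93 × 10²² / (3 × 1.90 × 10²⁷))^(1/3)
    = 1.06 × 10⁷ m

1.06 × 10⁷ m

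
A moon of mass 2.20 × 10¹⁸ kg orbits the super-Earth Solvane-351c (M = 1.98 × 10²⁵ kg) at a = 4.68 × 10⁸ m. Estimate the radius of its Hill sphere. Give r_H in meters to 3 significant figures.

1.56 × 10⁶ m

r_H ≈ a (m/3M)^(1/3)
    = (4.68 × 10⁸) × (2.20 × 10¹⁸ / (3 × 1.98 × 10²⁵))^(1/3)
    = 1.56 × 10⁶ m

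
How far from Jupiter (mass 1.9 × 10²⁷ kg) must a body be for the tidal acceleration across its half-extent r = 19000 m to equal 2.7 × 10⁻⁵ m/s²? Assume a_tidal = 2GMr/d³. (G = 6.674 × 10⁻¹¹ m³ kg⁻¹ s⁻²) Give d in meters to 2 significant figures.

2GMr/d³ = a_tidal  ⇒  d = (2GMr / a_tidal)^(1/3)
d = (2 × 6.674×10⁻¹¹ × (1.9 × 10²⁷) × (19000) / (2.7 × 10⁻⁵))^(1/3)
  = 5.6 × 10⁸ m

5.6 × 10⁸ m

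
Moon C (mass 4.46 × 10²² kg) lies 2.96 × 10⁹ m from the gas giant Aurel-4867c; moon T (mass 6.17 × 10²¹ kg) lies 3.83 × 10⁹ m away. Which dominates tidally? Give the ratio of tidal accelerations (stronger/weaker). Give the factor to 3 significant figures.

Moon C, by a factor of ≈ 15.7

The tide-raising term goes as M/d³ (the gradient of a 1/d² field).
Moon C: (4.46 × 10²²) / (2.96 × 10⁹)³ = 1.720 × 10⁻⁶
Moon T: (6.17 × 10²¹) / (3.83 × 10⁹)³ = 1.098 × 10⁻⁷
Ratio (larger/smaller) = 15.7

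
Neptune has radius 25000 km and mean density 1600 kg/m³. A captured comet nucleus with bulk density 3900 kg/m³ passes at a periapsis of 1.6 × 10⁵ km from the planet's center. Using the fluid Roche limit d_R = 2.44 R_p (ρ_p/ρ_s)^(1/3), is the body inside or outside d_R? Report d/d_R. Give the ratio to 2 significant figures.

outside; d/d_R ≈ 3.5

d_R = 2.44 × (25000 km) × (1600/3900)^(1/3) = 45330 km
d/d_R = (1.6 × 10⁵) / (45330) = 3.5
Since d/d_R > 1, the body is outside the Roche limit.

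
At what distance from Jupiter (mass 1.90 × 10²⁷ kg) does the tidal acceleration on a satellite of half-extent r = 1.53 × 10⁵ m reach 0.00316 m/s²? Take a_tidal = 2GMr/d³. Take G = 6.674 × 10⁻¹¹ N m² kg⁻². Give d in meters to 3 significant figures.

2GMr/d³ = a_tidal  ⇒  d = (2GMr / a_tidal)^(1/3)
d = (2 × 6.674×10⁻¹¹ × (1.90 × 10²⁷) × (1.53 × 10⁵) / (0.00316))^(1/3)
  = 2.31 × 10⁸ m

2.31 × 10⁸ m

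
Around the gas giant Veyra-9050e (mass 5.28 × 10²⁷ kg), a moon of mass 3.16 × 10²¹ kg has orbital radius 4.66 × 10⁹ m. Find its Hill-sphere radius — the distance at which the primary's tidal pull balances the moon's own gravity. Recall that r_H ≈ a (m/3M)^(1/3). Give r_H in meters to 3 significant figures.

2.72 × 10⁷ m

r_H ≈ a (m/3M)^(1/3)
    = (4.66 × 10⁹) × (3.16 × 10²¹ / (3 × 5.28 × 10²⁷))^(1/3)
    = 2.72 × 10⁷ m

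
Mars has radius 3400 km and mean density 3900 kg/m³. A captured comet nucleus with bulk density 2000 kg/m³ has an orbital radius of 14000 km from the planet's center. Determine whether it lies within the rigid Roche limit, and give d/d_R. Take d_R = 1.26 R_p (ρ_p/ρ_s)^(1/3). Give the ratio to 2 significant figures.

outside; d/d_R ≈ 2.6

d_R = 1.26 × (3400 km) × (3900/2000)^(1/3) = 5352 km
d/d_R = (14000) / (5352) = 2.6
Since d/d_R > 1, the body is outside the Roche limit.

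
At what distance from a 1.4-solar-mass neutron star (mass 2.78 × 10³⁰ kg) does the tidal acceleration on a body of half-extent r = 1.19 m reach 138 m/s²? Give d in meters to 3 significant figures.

1.47 × 10⁶ m

2GMr/d³ = a_tidal  ⇒  d = (2GMr / a_tidal)^(1/3)
d = (2 × 6.674×10⁻¹¹ × (2.78 × 10³⁰) × (1.19) / (138))^(1/3)
  = 1.47 × 10⁶ m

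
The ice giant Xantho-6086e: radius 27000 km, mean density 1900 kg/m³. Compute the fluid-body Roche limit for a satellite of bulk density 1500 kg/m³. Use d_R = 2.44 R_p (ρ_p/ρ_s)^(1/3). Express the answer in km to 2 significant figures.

71000 km

d_R = 2.44 × 27000 km × (1900/1500)^(1/3)
    = 71000 km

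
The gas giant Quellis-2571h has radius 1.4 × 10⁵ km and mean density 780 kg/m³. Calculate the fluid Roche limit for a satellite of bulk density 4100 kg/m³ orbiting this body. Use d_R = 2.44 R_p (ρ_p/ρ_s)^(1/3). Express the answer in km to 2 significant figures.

2.0 × 10⁵ km

d_R = 2.44 × 1.4 × 10⁵ km × (780/4100)^(1/3)
    = 2.0 × 10⁵ km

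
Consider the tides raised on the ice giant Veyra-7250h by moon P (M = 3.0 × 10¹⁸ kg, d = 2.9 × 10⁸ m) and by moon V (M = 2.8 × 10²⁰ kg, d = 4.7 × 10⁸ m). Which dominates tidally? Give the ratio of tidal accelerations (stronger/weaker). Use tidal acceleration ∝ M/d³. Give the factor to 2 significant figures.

Moon V, by a factor of ≈ 22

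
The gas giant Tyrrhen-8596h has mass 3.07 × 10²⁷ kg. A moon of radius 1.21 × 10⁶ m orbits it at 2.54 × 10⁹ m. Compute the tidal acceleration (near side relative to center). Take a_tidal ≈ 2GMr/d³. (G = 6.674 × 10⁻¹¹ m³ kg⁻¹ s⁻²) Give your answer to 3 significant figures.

a_tidal = 2GMr/d³
        = 2 × (6.674 × 10⁻¹¹) × (3.07 × 10²⁷) × (1.21 × 10⁶) / (2.54 × 10⁹)³
        = 3.03 × 10⁻⁵ m/s²

3.03 × 10⁻⁵ m/s²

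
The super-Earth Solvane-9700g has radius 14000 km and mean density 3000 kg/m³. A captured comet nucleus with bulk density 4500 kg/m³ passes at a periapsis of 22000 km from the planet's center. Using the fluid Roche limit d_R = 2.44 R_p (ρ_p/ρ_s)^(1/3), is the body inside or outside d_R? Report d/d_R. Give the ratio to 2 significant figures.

inside; d/d_R ≈ 0.74

d_R = 2.44 × (14000 km) × (3000/4500)^(1/3) = 29840 km
d/d_R = (22000) / (29840) = 0.74
Since d/d_R < 1, the body is inside the Roche limit.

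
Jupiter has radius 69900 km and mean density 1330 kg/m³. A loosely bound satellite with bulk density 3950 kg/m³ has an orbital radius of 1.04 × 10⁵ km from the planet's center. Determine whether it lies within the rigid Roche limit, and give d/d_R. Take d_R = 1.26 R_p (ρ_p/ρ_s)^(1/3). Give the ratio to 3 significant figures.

outside; d/d_R ≈ 1.70

d_R = 1.26 × (69900 km) × (1330/3950)^(1/3) = 61270 km
d/d_R = (1.04 × 10⁵) / (61270) = 1.70
Since d/d_R > 1, the body is outside the Roche limit.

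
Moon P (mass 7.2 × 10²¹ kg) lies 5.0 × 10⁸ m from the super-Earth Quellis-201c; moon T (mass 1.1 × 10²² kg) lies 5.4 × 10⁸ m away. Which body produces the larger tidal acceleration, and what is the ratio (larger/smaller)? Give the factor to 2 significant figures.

Tidal acceleration ∝ M/d³, so compare M/d³ for each.
Moon P: (7.2 × 10²¹) / (5.0 × 10⁸)³ = 5.760 × 10⁻⁵
Moon T: (1.1 × 10²²) / (5.4 × 10⁸)³ = 6.986 × 10⁻⁵
Ratio (larger/smaller) = 1.2

Moon T, by a factor of ≈ 1.2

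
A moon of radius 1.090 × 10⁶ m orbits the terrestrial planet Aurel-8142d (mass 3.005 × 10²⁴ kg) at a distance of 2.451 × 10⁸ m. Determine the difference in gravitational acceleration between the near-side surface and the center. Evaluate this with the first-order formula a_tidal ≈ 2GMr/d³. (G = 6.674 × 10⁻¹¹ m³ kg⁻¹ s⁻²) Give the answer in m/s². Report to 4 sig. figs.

Δa = 2GMr/d³
   = 2 × (6.674 × 10⁻¹¹) × (3.005 × 10²⁴) × (1.090 × 10⁶) / (2.451 × 10⁸)³
   = 2.969 × 10⁻⁵ m/s²

2.969 × 10⁻⁵ m/s²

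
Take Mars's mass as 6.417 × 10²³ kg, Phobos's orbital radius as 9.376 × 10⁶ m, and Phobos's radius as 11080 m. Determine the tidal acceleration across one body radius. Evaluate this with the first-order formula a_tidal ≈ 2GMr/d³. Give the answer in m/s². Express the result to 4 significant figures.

1.151 × 10⁻³ m/s²

The tidal stretch is the gradient of GM/d² times the body's extent r, hence the 1/d³ dependence.
Δg = 2GMr/d³
   = 2 × (6.674 × 10⁻¹¹) × (6.417 × 10²³) × (11080) / (9.376 × 10⁶)³
   = 1.151 × 10⁻³ m/s²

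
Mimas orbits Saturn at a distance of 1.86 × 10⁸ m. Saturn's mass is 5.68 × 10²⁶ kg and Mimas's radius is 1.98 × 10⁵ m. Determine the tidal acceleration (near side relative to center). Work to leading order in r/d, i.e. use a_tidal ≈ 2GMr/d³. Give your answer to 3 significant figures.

2.33 × 10⁻³ m/s²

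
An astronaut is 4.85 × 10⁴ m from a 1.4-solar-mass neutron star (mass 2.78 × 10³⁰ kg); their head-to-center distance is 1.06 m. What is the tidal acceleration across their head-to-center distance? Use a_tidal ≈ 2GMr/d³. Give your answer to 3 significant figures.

3.45 × 10⁶ m/s²

Δg = 2GMr/d³
   = 2 × (6.674 × 10⁻¹¹) × (2.78 × 10³⁰) × (1.06) / (4.85 × 10⁴)³
   = 3.45 × 10⁶ m/s²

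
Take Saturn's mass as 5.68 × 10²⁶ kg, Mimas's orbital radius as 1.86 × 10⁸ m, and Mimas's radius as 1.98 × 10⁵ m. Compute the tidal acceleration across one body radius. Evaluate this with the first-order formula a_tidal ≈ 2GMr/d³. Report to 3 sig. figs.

Δa = 2GMr/d³
   = 2 × (6.674 × 10⁻¹¹) × (5.68 × 10²⁶) × (1.98 × 10⁵) / (1.86 × 10⁸)³
   = 2.33 × 10⁻³ m/s²

2.33 × 10⁻³ m/s²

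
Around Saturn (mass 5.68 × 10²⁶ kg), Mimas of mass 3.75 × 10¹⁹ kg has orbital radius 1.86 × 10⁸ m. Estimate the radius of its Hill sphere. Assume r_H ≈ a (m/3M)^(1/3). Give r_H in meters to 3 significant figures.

r_H ≈ a (m/3M)^(1/3)
    = (1.86 × 10⁸) × (3.75 × 10¹⁹ / (3 × 5.68 × 10²⁶))^(1/3)
    = 5.21 × 10⁵ m

5.21 × 10⁵ m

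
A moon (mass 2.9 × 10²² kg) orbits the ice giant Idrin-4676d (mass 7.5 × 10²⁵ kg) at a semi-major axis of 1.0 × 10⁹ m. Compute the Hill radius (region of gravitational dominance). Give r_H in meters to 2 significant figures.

5.1 × 10⁷ m

r_H ≈ a (m/3M)^(1/3)
    = (1.0 × 10⁹) × (2.9 × 10²² / (3 × 7.5 × 10²⁵))^(1/3)
    = 5.1 × 10⁷ m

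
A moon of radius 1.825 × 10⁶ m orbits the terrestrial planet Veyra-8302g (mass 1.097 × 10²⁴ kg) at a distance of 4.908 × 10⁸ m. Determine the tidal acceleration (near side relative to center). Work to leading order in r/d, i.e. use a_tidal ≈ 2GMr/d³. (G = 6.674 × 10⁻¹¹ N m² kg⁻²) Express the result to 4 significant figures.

Δg = 2GMr/d³
   = 2 × (6.674 × 10⁻¹¹) × (1.097 × 10²⁴) × (1.825 × 10⁶) / (4.908 × 10⁸)³
   = 2.260 × 10⁻⁶ m/s²

2.260 × 10⁻⁶ m/s²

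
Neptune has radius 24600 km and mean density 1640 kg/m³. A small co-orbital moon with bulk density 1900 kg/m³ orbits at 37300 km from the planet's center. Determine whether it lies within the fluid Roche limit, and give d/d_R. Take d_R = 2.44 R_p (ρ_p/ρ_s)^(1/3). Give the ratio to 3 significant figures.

d_R = 2.44 × (24600 km) × (1640/1900)^(1/3) = 57150 km
d/d_R = (37300) / (57150) = 0.653
Since d/d_R < 1, the body is inside the Roche limit.

inside; d/d_R ≈ 0.653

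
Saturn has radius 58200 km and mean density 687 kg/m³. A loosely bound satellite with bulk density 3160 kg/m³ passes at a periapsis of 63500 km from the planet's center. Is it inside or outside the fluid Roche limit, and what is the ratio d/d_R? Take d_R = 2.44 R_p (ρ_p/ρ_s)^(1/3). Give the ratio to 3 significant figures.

inside; d/d_R ≈ 0.744

d_R = 2.44 × (58200 km) × (687/3160)^(1/3) = 85390 km
d/d_R = (63500) / (85390) = 0.744
Since d/d_R < 1, the body is inside the Roche limit.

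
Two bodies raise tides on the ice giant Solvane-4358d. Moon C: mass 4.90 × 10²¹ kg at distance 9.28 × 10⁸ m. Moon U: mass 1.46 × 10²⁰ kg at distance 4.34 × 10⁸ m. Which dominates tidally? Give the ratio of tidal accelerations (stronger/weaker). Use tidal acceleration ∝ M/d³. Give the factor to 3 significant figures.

Tidal acceleration ∝ M/d³, so compare M/d³ for each.
Moon C: (4.90 × 10²¹) / (9.28 × 10⁸)³ = 6.131 × 10⁻⁶
Moon U: (1.46 × 10²⁰) / (4.34 × 10⁸)³ = 1.786 × 10⁻⁶
Ratio (larger/smaller) = 3.43

Moon C, by a factor of ≈ 3.43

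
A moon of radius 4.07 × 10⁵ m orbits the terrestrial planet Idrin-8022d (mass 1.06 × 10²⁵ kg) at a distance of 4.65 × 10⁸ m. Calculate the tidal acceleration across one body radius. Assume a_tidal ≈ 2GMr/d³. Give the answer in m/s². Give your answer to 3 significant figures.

Δa = 2GMr/d³
   = 2 × (6.674 × 10⁻¹¹) × (1.06 × 10²⁵) × (4.07 × 10⁵) / (4.65 × 10⁸)³
   = 5.73 × 10⁻⁶ m/s²

5.73 × 10⁻⁶ m/s²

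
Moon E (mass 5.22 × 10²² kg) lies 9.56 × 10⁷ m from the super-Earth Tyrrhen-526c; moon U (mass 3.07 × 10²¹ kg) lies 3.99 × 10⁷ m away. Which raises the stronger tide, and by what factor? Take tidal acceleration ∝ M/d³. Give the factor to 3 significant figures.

Moon E, by a factor of ≈ 1.24

The tide-raising term goes as M/d³ (the gradient of a 1/d² field).
Moon E: (5.22 × 10²²) / (9.56 × 10⁷)³ = 5.974 × 10⁻²
Moon U: (3.07 × 10²¹) / (3.99 × 10⁷)³ = 4.833 × 10⁻²
Ratio (larger/smaller) = 1.24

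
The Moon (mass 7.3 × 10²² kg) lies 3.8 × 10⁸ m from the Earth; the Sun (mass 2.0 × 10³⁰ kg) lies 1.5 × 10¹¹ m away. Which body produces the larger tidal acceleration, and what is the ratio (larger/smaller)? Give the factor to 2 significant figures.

Tidal stretch scales as M/d³; compute that for each body.
The Moon: (7.3 × 10²²) / (3.8 × 10⁸)³ = 1.330 × 10⁻³
The Sun: (2.0 × 10³⁰) / (1.5 × 10¹¹)³ = 5.926 × 10⁻⁴
Ratio (larger/smaller) = 2.2

The Moon, by a factor of ≈ 2.2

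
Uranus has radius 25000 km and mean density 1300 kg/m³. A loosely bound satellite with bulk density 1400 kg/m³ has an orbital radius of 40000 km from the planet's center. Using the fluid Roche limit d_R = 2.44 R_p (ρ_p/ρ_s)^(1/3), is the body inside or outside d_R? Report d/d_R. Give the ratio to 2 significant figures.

d_R = 2.44 × (25000 km) × (1300/1400)^(1/3) = 59510 km
d/d_R = (40000) / (59510) = 0.67
Since d/d_R < 1, the body is inside the Roche limit.

inside; d/d_R ≈ 0.67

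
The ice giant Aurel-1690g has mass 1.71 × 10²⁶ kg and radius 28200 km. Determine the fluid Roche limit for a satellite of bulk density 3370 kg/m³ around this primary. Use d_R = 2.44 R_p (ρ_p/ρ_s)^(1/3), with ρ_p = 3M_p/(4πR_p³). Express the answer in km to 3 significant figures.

56000 km

ρ_p = 3M_p/(4πR_p³) = 3 × (1.71 × 10²⁶) / (4π × (2.82 × 10⁷ m)³) = 1820 kg/m³
d_R = 2.44 × 28200 km × (1820/3370)^(1/3)
    = 56000 km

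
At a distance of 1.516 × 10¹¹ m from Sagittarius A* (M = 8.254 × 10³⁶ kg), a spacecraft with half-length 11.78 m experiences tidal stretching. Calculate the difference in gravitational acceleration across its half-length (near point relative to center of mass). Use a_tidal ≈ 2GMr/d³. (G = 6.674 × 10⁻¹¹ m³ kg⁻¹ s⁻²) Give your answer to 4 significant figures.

Δg = 2GMr/d³
   = 2 × (6.674 × 10⁻¹¹) × (8.254 × 10³⁶) × (11.78) / (1.516 × 10¹¹)³
   = 3.725 × 10⁻⁶ m/s²

3.725 × 10⁻⁶ m/s²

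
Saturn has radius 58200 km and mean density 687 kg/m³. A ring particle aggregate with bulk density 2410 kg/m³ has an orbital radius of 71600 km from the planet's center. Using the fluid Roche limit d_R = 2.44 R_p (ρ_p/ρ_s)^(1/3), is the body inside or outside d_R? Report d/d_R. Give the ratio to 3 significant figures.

d_R = 2.44 × (58200 km) × (687/2410)^(1/3) = 93460 km
d/d_R = (71600) / (93460) = 0.766
Since d/d_R < 1, the body is inside the Roche limit.

inside; d/d_R ≈ 0.766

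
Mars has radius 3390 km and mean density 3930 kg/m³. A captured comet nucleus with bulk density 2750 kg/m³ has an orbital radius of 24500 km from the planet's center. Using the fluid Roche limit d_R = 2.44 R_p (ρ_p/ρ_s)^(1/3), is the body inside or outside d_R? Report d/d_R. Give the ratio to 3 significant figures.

d_R = 2.44 × (3390 km) × (3930/2750)^(1/3) = 9317 km
d/d_R = (24500) / (9317) = 2.63
Since d/d_R > 1, the body is outside the Roche limit.

outside; d/d_R ≈ 2.63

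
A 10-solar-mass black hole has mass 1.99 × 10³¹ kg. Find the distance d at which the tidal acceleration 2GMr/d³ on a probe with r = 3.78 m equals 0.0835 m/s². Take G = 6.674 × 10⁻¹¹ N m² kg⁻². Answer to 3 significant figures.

2GMr/d³ = a_tidal  ⇒  d = (2GMr / a_tidal)^(1/3)
d = (2 × 6.674×10⁻¹¹ × (1.99 × 10³¹) × (3.78) / (0.0835))^(1/3)
  = 4.94 × 10⁷ m

4.94 × 10⁷ m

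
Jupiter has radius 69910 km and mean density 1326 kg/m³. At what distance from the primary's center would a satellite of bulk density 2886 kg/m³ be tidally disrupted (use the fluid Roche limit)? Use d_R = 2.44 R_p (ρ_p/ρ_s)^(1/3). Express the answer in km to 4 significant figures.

d_R = 2.44 × 69910 km × (1326/2886)^(1/3)
    = 1.316 × 10⁵ km

1.316 × 10⁵ km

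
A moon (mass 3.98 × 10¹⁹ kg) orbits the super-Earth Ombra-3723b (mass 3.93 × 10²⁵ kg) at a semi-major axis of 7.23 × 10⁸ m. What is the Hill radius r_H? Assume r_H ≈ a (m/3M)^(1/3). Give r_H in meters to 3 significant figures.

5.03 × 10⁶ m

r_H ≈ a (m/3M)^(1/3)
    = (7.23 × 10⁸) × (3.98 × 10¹⁹ / (3 × 3.93 × 10²⁵))^(1/3)
    = 5.03 × 10⁶ m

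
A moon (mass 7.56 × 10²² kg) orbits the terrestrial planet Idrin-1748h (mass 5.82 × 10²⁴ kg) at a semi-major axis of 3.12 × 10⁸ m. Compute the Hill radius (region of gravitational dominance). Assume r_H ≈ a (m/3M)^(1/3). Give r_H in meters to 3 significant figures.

r_H ≈ a (m/3M)^(1/3)
    = (3.12 × 10⁸) × (7.56 × 10²² / (3 × 5.82 × 10²⁴))^(1/3)
    = 5.09 × 10⁷ m

5.09 × 10⁷ m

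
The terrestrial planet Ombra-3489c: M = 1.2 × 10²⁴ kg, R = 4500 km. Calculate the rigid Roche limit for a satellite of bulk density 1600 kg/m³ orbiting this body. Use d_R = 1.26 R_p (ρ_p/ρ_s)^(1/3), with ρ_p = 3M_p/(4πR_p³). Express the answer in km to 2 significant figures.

7100 km

ρ_p = 3M_p/(4πR_p³) = 3 × (1.2 × 10²⁴) / (4π × (4.5 × 10⁶ m)³) = 3100 kg/m³
d_R = 1.26 × 4500 km × (3100/1600)^(1/3)
    = 7100 km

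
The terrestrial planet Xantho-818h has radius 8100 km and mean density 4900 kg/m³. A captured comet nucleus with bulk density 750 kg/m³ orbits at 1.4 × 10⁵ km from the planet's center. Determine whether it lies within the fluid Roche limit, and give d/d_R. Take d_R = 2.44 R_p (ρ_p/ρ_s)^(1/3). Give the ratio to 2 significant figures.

outside; d/d_R ≈ 3.8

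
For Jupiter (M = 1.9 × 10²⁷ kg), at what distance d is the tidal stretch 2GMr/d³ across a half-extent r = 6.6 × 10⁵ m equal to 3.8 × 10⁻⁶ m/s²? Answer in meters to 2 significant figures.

3.5 × 10⁹ m

2GMr/d³ = a_tidal  ⇒  d = (2GMr / a_tidal)^(1/3)
d = (2 × 6.674×10⁻¹¹ × (1.9 × 10²⁷) × (6.6 × 10⁵) / (3.8 × 10⁻⁶))^(1/3)
  = 3.5 × 10⁹ m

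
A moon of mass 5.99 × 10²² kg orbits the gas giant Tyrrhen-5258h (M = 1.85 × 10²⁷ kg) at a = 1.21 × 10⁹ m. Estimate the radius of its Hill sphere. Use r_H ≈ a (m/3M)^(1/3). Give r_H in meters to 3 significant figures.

2.67 × 10⁷ m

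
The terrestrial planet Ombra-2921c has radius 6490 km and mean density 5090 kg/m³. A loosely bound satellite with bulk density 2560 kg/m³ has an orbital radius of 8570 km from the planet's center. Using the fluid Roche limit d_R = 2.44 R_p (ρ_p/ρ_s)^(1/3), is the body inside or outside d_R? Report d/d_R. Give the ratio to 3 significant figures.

d_R = 2.44 × (6490 km) × (5090/2560)^(1/3) = 19910 km
d/d_R = (8570) / (19910) = 0.430
Since d/d_R < 1, the body is inside the Roche limit.

inside; d/d_R ≈ 0.430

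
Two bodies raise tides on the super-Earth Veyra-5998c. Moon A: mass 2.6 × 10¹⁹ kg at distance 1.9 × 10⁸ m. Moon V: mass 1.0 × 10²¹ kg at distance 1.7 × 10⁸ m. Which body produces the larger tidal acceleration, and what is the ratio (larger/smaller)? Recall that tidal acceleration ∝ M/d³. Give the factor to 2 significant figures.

Tidal acceleration ∝ M/d³, so compare M/d³ for each.
Moon A: (2.6 × 10¹⁹) / (1.9 × 10⁸)³ = 3.791 × 10⁻⁶
Moon V: (1.0 × 10²¹) / (1.7 × 10⁸)³ = 2.035 × 10⁻⁴
Ratio (larger/smaller) = 54

Moon V, by a factor of ≈ 54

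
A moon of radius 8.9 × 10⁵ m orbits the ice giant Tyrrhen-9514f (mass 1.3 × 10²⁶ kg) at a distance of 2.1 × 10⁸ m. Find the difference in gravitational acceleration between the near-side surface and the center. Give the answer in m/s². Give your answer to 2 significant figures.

a_tidal = 2GMr/d³
        = 2 × (6.674 × 10⁻¹¹) × (1.3 × 10²⁶) × (8.9 × 10⁵) / (2.1 × 10⁸)³
        = 1.7 × 10⁻³ m/s²

1.7 × 10⁻³ m/s²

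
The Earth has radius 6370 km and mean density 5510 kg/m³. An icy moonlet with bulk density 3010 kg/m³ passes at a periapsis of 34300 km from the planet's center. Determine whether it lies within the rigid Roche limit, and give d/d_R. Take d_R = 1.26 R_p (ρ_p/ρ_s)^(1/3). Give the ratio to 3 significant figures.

d_R = 1.26 × (6370 km) × (5510/3010)^(1/3) = 9818 km
d/d_R = (34300) / (9818) = 3.49
Since d/d_R > 1, the body is outside the Roche limit.

outside; d/d_R ≈ 3.49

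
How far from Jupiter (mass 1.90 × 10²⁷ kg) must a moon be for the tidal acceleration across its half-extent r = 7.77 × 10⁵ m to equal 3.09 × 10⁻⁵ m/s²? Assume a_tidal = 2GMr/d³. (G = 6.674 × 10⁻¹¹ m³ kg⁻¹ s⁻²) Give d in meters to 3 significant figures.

2GMr/d³ = a_tidal  ⇒  d = (2GMr / a_tidal)^(1/3)
d = (2 × 6.674×10⁻¹¹ × (1.90 × 10²⁷) × (7.77 × 10⁵) / (3.09 × 10⁻⁵))^(1/3)
  = 1.85 × 10⁹ m

1.85 × 10⁹ m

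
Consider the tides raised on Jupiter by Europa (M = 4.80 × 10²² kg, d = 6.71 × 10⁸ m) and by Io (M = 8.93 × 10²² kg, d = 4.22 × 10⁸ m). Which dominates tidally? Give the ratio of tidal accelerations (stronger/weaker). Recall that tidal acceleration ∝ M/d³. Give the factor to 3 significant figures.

Io, by a factor of ≈ 7.48

Tidal acceleration ∝ M/d³, so compare M/d³ for each.
Europa: (4.80 × 10²²) / (6.71 × 10⁸)³ = 1.589 × 10⁻⁴
Io: (8.93 × 10²²) / (4.22 × 10⁸)³ = 1.188 × 10⁻³
Ratio (larger/smaller) = 7.48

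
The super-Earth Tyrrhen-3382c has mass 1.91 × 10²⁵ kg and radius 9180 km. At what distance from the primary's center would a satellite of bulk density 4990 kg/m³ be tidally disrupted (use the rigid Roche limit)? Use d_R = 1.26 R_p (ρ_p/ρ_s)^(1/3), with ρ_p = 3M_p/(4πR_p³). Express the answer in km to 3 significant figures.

12200 km

ρ_p = 3M_p/(4πR_p³) = 3 × (1.91 × 10²⁵) / (4π × (9.18 × 10⁶ m)³) = 5890 kg/m³
d_R = 1.26 × 9180 km × (5890/4990)^(1/3)
    = 12200 km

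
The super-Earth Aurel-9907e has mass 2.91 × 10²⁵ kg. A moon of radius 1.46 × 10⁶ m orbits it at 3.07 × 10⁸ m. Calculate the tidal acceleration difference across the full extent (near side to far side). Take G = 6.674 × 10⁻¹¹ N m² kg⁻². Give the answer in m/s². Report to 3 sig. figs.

3.92 × 10⁻⁴ m/s²

Δg = 4GMr/d³
   = 4 × (6.674 × 10⁻¹¹) × (2.91 × 10²⁵) × (1.46 × 10⁶) / (3.07 × 10⁸)³
   = 3.92 × 10⁻⁴ m/s²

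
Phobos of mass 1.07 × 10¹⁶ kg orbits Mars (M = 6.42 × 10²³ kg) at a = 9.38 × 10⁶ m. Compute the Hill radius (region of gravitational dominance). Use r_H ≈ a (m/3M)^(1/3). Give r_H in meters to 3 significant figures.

r_H ≈ a (m/3M)^(1/3)
    = (9.38 × 10⁶) × (1.07 × 10¹⁶ / (3 × 6.42 × 10²³))^(1/3)
    = 1.66 × 10⁴ m

1.66 × 10⁴ m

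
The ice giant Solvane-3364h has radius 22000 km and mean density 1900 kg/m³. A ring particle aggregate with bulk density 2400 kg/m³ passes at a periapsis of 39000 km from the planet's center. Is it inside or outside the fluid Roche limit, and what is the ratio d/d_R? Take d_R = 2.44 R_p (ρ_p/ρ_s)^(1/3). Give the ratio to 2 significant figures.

d_R = 2.44 × (22000 km) × (1900/2400)^(1/3) = 49660 km
d/d_R = (39000) / (49660) = 0.79
Since d/d_R < 1, the body is inside the Roche limit.

inside; d/d_R ≈ 0.79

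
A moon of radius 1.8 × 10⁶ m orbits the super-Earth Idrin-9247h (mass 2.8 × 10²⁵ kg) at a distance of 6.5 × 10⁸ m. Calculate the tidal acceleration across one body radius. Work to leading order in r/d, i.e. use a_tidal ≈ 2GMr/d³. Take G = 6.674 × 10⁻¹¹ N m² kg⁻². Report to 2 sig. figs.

Δg = 2GMr/d³
   = 2 × (6.674 × 10⁻¹¹) × (2.8 × 10²⁵) × (1.8 × 10⁶) / (6.5 × 10⁸)³
   = 2.4 × 10⁻⁵ m/s²

2.4 × 10⁻⁵ m/s²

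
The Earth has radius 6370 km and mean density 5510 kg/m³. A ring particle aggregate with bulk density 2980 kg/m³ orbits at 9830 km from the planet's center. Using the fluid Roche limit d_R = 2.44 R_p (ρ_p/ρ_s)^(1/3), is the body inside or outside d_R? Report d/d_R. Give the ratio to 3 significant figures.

inside; d/d_R ≈ 0.515

d_R = 2.44 × (6370 km) × (5510/2980)^(1/3) = 19080 km
d/d_R = (9830) / (19080) = 0.515
Since d/d_R < 1, the body is inside the Roche limit.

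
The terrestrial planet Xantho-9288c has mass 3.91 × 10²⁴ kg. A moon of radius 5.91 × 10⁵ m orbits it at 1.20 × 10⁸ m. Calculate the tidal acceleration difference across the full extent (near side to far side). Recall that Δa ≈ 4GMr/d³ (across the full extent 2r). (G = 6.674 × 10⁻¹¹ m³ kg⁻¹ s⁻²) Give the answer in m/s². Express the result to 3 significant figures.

3.57 × 10⁻⁴ m/s²

Δa = 4GMr/d³
   = 4 × (6.674 × 10⁻¹¹) × (3.91 × 10²⁴) × (5.91 × 10⁵) / (1.20 × 10⁸)³
   = 3.57 × 10⁻⁴ m/s²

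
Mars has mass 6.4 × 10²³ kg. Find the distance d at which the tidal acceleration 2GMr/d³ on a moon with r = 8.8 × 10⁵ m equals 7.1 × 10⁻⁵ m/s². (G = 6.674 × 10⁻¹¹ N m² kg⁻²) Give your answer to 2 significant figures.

1.0 × 10⁸ m

2GMr/d³ = a_tidal  ⇒  d = (2GMr / a_tidal)^(1/3)
d = (2 × 6.674×10⁻¹¹ × (6.4 × 10²³) × (8.8 × 10⁵) / (7.1 × 10⁻⁵))^(1/3)
  = 1.0 × 10⁸ m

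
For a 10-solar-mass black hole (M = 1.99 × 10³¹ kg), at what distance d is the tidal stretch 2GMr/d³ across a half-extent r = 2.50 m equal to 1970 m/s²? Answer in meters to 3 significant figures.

1.50 × 10⁶ m

2GMr/d³ = a_tidal  ⇒  d = (2GMr / a_tidal)^(1/3)
d = (2 × 6.674×10⁻¹¹ × (1.99 × 10³¹) × (2.50) / (1970))^(1/3)
  = 1.50 × 10⁶ m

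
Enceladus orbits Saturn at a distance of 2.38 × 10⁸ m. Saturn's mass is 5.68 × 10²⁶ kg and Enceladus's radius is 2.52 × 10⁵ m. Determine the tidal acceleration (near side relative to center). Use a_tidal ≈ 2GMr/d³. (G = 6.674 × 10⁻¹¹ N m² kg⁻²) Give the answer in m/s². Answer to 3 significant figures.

Δg = 2GMr/d³
   = 2 × (6.674 × 10⁻¹¹) × (5.68 × 10²⁶) × (2.52 × 10⁵) / (2.38 × 10⁸)³
   = 1.42 × 10⁻³ m/s²

1.42 × 10⁻³ m/s²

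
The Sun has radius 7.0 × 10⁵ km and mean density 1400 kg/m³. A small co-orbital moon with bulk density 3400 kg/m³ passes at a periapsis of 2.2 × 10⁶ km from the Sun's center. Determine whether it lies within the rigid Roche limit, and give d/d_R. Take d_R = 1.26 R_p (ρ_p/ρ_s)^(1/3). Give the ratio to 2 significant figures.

d_R = 1.26 × (7.0 × 10⁵ km) × (1400/3400)^(1/3) = 6.562 × 10⁵ km
d/d_R = (2.2 × 10⁶) / (6.562 × 10⁵) = 3.4
Since d/d_R > 1, the body is outside the Roche limit.

outside; d/d_R ≈ 3.4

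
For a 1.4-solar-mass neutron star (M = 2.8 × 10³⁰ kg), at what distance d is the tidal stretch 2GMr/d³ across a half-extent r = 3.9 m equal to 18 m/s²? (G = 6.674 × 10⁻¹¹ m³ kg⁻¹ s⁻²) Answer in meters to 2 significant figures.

4.3 × 10⁶ m

2GMr/d³ = a_tidal  ⇒  d = (2GMr / a_tidal)^(1/3)
d = (2 × 6.674×10⁻¹¹ × (2.8 × 10³⁰) × (3.9) / (18))^(1/3)
  = 4.3 × 10⁶ m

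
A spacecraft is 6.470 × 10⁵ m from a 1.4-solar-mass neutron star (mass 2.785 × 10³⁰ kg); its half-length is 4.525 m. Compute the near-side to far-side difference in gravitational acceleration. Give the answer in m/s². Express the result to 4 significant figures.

1.242 × 10⁴ m/s²

Δg = 4GMr/d³
   = 4 × (6.674 × 10⁻¹¹) × (2.785 × 10³⁰) × (4.525) / (6.470 × 10⁵)³
   = 1.242 × 10⁴ m/s²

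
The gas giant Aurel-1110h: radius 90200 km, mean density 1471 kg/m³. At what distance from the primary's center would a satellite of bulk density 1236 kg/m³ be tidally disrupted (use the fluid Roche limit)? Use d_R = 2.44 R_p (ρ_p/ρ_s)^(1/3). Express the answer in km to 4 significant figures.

2.332 × 10⁵ km

d_R = 2.44 × 90200 km × (1471/1236)^(1/3)
    = 2.332 × 10⁵ km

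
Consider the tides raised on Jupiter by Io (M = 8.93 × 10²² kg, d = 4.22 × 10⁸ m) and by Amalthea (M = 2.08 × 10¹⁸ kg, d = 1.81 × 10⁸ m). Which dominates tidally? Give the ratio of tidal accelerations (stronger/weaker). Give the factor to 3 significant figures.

Tidal stretch scales as M/d³; compute that for each body.
Io: (8.93 × 10²²) / (4.22 × 10⁸)³ = 1.188 × 10⁻³
Amalthea: (2.08 × 10¹⁸) / (1.81 × 10⁸)³ = 3.508 × 10⁻⁷
Ratio (larger/smaller) = 3390

Io, by a factor of ≈ 3390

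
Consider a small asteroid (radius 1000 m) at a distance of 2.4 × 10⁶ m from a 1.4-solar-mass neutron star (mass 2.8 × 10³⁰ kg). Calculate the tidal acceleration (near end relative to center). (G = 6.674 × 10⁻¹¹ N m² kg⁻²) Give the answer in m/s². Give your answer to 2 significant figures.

2.7 × 10⁴ m/s²

Δg = 2GMr/d³
   = 2 × (6.674 × 10⁻¹¹) × (2.8 × 10³⁰) × (1000) / (2.4 × 10⁶)³
   = 2.7 × 10⁴ m/s²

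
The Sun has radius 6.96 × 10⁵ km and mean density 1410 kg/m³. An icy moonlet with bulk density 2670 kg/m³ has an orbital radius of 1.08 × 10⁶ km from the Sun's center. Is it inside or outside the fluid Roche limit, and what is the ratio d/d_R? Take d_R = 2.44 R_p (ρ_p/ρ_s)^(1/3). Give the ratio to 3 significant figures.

inside; d/d_R ≈ 0.787

d_R = 2.44 × (6.96 × 10⁵ km) × (1410/2670)^(1/3) = 1.373 × 10⁶ km
d/d_R = (1.08 × 10⁶) / (1.373 × 10⁶) = 0.787
Since d/d_R < 1, the body is inside the Roche limit.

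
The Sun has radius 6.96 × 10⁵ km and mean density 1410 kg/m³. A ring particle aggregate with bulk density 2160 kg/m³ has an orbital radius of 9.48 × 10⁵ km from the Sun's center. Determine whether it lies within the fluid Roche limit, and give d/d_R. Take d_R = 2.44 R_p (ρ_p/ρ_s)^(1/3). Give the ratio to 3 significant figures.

inside; d/d_R ≈ 0.644

d_R = 2.44 × (6.96 × 10⁵ km) × (1410/2160)^(1/3) = 1.473 × 10⁶ km
d/d_R = (9.48 × 10⁵) / (1.473 × 10⁶) = 0.644
Since d/d_R < 1, the body is inside the Roche limit.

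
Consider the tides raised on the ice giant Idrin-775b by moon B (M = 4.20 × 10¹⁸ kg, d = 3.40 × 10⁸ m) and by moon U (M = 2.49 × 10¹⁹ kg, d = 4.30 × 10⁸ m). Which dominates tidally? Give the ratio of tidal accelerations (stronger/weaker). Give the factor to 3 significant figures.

Moon U, by a factor of ≈ 2.93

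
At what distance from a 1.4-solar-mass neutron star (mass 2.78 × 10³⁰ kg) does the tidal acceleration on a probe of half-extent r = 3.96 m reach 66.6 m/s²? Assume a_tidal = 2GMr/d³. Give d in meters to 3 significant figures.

2.80 × 10⁶ m

2GMr/d³ = a_tidal  ⇒  d = (2GMr / a_tidal)^(1/3)
d = (2 × 6.674×10⁻¹¹ × (2.78 × 10³⁰) × (3.96) / (66.6))^(1/3)
  = 2.80 × 10⁶ m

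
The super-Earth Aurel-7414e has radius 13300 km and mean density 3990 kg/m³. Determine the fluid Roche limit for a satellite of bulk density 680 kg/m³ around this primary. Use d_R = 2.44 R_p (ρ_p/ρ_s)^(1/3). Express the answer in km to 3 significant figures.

58500 km

d_R = 2.44 × 13300 km × (3990/680)^(1/3)
    = 58500 km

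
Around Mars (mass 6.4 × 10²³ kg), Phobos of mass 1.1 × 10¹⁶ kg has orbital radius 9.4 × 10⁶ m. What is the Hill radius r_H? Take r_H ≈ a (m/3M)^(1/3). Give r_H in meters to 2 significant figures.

r_H ≈ a (m/3M)^(1/3)
    = (9.4 × 10⁶) × (1.1 × 10¹⁶ / (3 × 6.4 × 10²³))^(1/3)
    = 1.7 × 10⁴ m

1.7 × 10⁴ m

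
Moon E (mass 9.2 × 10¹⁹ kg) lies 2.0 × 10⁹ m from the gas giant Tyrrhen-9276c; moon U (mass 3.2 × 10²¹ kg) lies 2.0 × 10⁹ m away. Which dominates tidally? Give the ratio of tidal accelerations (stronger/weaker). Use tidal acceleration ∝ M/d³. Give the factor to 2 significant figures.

Compare M/d³ for the two perturbers:
Moon E: (9.2 × 10¹⁹) / (2.0 × 10⁹)³ = 1.150 × 10⁻⁸
Moon U: (3.2 × 10²¹) / (2.0 × 10⁹)³ = 4.000 × 10⁻⁷
Ratio (larger/smaller) = 35

Moon U, by a factor of ≈ 35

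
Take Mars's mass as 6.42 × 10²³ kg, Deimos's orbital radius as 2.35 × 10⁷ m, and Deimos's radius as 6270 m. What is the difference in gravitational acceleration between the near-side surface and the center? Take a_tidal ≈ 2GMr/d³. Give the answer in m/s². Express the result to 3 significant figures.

4.14 × 10⁻⁵ m/s²

Δa = 2GMr/d³
   = 2 × (6.674 × 10⁻¹¹) × (6.42 × 10²³) × (6270) / (2.35 × 10⁷)³
   = 4.14 × 10⁻⁵ m/s²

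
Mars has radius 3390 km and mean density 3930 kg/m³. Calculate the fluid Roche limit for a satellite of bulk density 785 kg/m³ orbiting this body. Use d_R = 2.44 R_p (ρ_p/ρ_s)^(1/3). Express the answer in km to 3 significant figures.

d_R = 2.44 × 3390 km × (3930/785)^(1/3)
    = 14200 km

14200 km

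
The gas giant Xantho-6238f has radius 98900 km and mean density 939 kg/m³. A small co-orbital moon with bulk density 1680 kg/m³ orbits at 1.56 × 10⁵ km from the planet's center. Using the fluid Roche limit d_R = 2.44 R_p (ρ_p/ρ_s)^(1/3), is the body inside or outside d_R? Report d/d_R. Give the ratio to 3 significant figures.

d_R = 2.44 × (98900 km) × (939/1680)^(1/3) = 1.988 × 10⁵ km
d/d_R = (1.56 × 10⁵) / (1.988 × 10⁵) = 0.785
Since d/d_R < 1, the body is inside the Roche limit.

inside; d/d_R ≈ 0.785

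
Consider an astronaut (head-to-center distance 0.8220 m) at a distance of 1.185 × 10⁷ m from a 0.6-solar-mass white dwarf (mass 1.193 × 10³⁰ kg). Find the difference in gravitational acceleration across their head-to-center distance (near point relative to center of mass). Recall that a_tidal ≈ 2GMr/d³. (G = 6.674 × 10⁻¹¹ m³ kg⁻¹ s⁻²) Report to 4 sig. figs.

7.866 × 10⁻² m/s²

Differencing GM/(d−r)² and GM/d² to first order in r/d gives 2GMr/d³.
Δa = 2GMr/d³
   = 2 × (6.674 × 10⁻¹¹) × (1.193 × 10³⁰) × (0.8220) / (1.185 × 10⁷)³
   = 7.866 × 10⁻² m/s²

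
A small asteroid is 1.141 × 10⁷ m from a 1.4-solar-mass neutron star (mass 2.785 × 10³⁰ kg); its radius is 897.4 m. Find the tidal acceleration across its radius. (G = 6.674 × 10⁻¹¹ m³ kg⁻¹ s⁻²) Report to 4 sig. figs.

2.246 × 10² m/s²

Δg = 2GMr/d³
   = 2 × (6.674 × 10⁻¹¹) × (2.785 × 10³⁰) × (897.4) / (1.141 × 10⁷)³
   = 2.246 × 10² m/s²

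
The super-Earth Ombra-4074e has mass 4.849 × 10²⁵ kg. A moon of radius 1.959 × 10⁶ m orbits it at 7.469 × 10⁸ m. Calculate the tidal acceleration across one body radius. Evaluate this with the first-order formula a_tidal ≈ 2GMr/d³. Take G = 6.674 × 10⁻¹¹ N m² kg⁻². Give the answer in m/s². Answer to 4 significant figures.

3.043 × 10⁻⁵ m/s²

Δa = 2GMr/d³
   = 2 × (6.674 × 10⁻¹¹) × (4.849 × 10²⁵) × (1.959 × 10⁶) / (7.469 × 10⁸)³
   = 3.043 × 10⁻⁵ m/s²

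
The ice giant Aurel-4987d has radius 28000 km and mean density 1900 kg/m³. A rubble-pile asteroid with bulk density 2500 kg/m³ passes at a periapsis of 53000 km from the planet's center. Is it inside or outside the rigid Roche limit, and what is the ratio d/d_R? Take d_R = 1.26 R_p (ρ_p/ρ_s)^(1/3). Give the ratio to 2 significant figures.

d_R = 1.26 × (28000 km) × (1900/2500)^(1/3) = 32200 km
d/d_R = (53000) / (32200) = 1.6
Since d/d_R > 1, the body is outside the Roche limit.

outside; d/d_R ≈ 1.6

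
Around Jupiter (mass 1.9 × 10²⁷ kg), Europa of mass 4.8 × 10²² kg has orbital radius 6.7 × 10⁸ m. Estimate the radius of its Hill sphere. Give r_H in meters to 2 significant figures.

r_H ≈ a (m/3M)^(1/3)
    = (6.7 × 10⁸) × (4.8 × 10²² / (3 × 1.9 × 10²⁷))^(1/3)
    = 1.4 × 10⁷ m

1.4 × 10⁷ m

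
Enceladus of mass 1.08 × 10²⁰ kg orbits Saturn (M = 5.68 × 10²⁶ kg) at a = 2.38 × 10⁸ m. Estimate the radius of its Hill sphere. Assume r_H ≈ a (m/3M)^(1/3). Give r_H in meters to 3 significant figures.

9.49 × 10⁵ m

r_H ≈ a (m/3M)^(1/3)
    = (2.38 × 10⁸) × (1.08 × 10²⁰ / (3 × 5.68 × 10²⁶))^(1/3)
    = 9.49 × 10⁵ m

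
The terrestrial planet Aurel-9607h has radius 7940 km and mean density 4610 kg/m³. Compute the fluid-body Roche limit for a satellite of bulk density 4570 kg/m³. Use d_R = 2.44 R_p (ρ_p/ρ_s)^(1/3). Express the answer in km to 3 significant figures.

19400 km

d_R = 2.44 × 7940 km × (4610/4570)^(1/3)
    = 19400 km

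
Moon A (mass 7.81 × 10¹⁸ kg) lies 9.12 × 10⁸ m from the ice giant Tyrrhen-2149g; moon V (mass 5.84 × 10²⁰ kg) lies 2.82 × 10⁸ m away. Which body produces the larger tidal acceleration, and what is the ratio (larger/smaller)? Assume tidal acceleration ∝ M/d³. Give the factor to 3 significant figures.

Moon V, by a factor of ≈ 2530

Compare M/d³ for the two perturbers:
Moon A: (7.81 × 10¹⁸) / (9.12 × 10⁸)³ = 1.030 × 10⁻⁸
Moon V: (5.84 × 10²⁰) / (2.82 × 10⁸)³ = 2.604 × 10⁻⁵
Ratio (larger/smaller) = 2530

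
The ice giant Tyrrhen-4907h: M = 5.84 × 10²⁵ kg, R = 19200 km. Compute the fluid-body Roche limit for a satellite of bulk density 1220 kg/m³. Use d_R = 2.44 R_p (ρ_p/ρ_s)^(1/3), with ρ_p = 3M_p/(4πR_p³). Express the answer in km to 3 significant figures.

ρ_p = 3M_p/(4πR_p³) = 3 × (5.84 × 10²⁵) / (4π × (1.92 × 10⁷ m)³) = 1970 kg/m³
d_R = 2.44 × 19200 km × (1970/1220)^(1/3)
    = 55000 km

55000 km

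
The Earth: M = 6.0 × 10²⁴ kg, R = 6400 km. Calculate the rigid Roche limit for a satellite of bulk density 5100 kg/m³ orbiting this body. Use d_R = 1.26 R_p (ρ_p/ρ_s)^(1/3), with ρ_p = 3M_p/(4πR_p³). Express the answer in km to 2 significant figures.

ρ_p = 3M_p/(4πR_p³) = 3 × (6.0 × 10²⁴) / (4π × (6.4 × 10⁶ m)³) = 5500 kg/m³
d_R = 1.26 × 6400 km × (5500/5100)^(1/3)
    = 8300 km

8300 km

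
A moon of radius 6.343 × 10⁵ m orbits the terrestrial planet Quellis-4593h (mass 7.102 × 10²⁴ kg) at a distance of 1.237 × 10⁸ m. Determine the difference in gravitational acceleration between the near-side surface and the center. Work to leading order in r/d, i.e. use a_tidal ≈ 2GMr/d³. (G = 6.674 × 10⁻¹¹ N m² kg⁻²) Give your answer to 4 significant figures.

Since r ≪ d, expand the inverse-square field across one radius to get the leading 2GMr/d³ term.
Δa = 2GMr/d³
   = 2 × (6.674 × 10⁻¹¹) × (7.102 × 10²⁴) × (6.343 × 10⁵) / (1.237 × 10⁸)³
   = 3.177 × 10⁻⁴ m/s²

3.177 × 10⁻⁴ m/s²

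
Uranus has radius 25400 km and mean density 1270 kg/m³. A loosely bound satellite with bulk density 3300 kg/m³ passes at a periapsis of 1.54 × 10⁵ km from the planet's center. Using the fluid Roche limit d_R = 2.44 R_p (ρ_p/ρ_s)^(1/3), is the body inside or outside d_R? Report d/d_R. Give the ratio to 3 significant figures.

outside; d/d_R ≈ 3.42

d_R = 2.44 × (25400 km) × (1270/3300)^(1/3) = 45080 km
d/d_R = (1.54 × 10⁵) / (45080) = 3.42
Since d/d_R > 1, the body is outside the Roche limit.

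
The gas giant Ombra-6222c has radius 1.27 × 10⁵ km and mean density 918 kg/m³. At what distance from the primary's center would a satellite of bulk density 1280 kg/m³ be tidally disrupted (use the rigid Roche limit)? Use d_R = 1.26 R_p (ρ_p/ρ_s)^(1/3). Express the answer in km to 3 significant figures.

1.43 × 10⁵ km

d_R = 1.26 × 1.27 × 10⁵ km × (918/1280)^(1/3)
    = 1.43 × 10⁵ km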